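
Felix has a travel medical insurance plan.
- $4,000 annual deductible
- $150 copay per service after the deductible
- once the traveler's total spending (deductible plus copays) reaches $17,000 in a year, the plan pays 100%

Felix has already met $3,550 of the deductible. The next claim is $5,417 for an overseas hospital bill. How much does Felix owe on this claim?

$600

$3,550 of the $4,000 deductible is already met, leaving $450.
The remaining $4,967 (= $5,417 − $450) moves to the copay.
Copay on this service: $150.
So the traveler owes $450 + $150 = $600 before any cap.
Year-to-date out-of-pocket becomes $3,550 + $600 = $4,150, still under the $17,000 maximum, so no cap applies.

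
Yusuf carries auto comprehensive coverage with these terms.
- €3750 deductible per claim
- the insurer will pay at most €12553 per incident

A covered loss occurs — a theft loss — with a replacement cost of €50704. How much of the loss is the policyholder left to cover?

€38151

Subtract the deductible: €50704 − €3750 = €46954.
The €12553 per-incident cap binds; insurer pays €12553.
Policyholder's share is the uncovered remainder: €50704 − €12553 = €38151.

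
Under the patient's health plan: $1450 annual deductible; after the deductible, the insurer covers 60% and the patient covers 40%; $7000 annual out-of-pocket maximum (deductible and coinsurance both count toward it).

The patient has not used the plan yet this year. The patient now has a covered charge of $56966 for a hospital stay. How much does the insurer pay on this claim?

$49966

Nothing has been paid toward the $1450 deductible, so the first $1450 of this charge is applied there.
That leaves $56966 − $1450 = $55516 for coinsurance.
Coinsurance: $55516 × 40% = $22206.40.
That puts the patient's cost at $1450 + $22206.40 = $23656.40 before any cap.
Year-to-date out-of-pocket would reach $0 + $23656.40 = $23656.40, above the $7000 maximum, so the patient pays only $7000 − $0 = $7000.
The insurer covers the remainder: $56966 − $7000 = $49966.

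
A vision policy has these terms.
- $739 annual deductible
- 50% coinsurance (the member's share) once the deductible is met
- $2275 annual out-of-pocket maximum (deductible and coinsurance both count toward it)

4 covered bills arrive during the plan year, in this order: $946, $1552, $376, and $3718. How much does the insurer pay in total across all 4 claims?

Bill 1, $946: deductible takes $739, $207 remains; member's 50% is $103.50. Member pays $842.50; OOP now $842.50. Insurer: $946 − $842.50 = $103.50.
Bill 2, $1552: deductible already satisfied, so member's share is 50% × $1552 = $776. Cost to member: $776. OOP to date $1618.50. Insurer: $1552 − $776 = $776.
Bill 3, $376: deductible met; 50% of $376 = $188. Member owes $188 (running OOP $1806.50). Insurer: $376 − $188 = $188.
Bill 4, $3718: deductible already satisfied, so member's share is 50% × $3718 = $1859. That would push OOP to $3665.50, over the $2275 cap, so member pays $2275 − $1806.50 = $468.50. Insurer: $3718 − $468.50 = $3249.50.
Insurer total: $103.50 + $776 + $188 + $3249.50 = $4317.

$4317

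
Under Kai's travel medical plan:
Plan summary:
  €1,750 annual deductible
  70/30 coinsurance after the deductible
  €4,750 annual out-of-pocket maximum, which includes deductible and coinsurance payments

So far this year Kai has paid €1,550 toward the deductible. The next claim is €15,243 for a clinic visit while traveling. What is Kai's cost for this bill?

€3,200

€1,550 of the €1,750 deductible is already met, leaving €200.
The remaining €15,043 (= €15,243 − €200) moves to coinsurance.
Coinsurance: €15,043 × 30% = €4,512.90.
That puts the traveler's cost at €200 + €4,512.90 = €4,712.90 before any cap.
Adding €4,712.90 to the €1,550 already spent would give €6,262.90, which exceeds the €4,750 cap; the traveler pays just €4,750 − €1,550 = €3,200.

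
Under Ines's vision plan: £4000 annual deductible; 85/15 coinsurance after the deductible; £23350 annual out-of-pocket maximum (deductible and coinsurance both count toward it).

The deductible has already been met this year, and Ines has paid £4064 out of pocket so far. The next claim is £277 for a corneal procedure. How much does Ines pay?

The deductible is already satisfied, so the full bill goes to coinsurance.
Member's 15% share of £277 is £41.55.
Total out-of-pocket so far would be £4064 + £41.55 = £4105.55, below the £23350 cap — no reduction.

£41.55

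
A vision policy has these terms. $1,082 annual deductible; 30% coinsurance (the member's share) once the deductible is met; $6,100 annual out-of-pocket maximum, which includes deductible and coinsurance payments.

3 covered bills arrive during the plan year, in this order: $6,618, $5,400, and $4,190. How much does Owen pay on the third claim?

$1,257

Claim 1 ($6,618): $1,082 to deductible, leaving $5,536; member's 30% is $1,660.80. Cost to member: $2,742.80. OOP to date $2,742.80.
Claim 2 ($5,400): deductible met; 30% of $5,400 = $1,620. Member pays $1,620; OOP now $4,362.80.
Claim 3 ($4,190): deductible met; 30% of $4,190 = $1,257. Cost to member: $1,257. OOP to date $5,619.80.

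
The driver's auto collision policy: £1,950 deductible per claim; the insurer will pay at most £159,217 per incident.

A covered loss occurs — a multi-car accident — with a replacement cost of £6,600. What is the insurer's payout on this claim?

£4,650

Less the £1,950 deductible: £6,600 − £1,950 = £4,650.
That's under the £159,217 cap, so the insurer reimburses the full £4,650.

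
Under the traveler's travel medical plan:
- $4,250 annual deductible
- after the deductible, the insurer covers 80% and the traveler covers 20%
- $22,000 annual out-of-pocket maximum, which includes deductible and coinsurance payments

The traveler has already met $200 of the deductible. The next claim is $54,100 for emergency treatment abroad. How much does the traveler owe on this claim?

$14,060

Deductible still to meet: $4,250 − $200 = $4,050.
After the $4,050 deductible portion, $54,100 − $4,050 = $50,050 is subject to coinsurance.
20% of $50,050 = $10,010 falls to the traveler.
That puts the traveler's cost at $4,050 + $10,010 = $14,060 before any cap.
Year-to-date out-of-pocket becomes $200 + $14,060 = $14,260, still under the $22,000 maximum, so no cap applies.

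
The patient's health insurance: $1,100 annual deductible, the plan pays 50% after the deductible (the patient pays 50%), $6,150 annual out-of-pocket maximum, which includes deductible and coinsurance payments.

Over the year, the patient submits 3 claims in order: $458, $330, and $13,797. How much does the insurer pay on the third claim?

#1 ($458): entire amount goes to the deductible. Patient owes $458 (running OOP $458). Plan pays $458 − $458 = $0.
#2 ($330): all of it applies to the deductible. Cost to patient: $330. OOP to date $788. Insurer: $330 − $330 = $0.
#3 ($13,797): $312 finishes the deductible; $13,485 goes to coinsurance; patient's 50% is $6,742.50. Claim cost before the cap: $312 + $6,742.50 = $7,054.50. Adding that to $788 gives $7,842.50, past the $6,150 cap; patient pays only $6,150 − $788 = $5,362. Insurer: $13,797 − $5,362 = $8,435.

$8,435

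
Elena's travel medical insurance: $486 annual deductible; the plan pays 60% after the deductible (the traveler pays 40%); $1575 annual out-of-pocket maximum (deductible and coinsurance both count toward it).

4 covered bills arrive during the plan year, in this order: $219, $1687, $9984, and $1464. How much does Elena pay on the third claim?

$521

Bill 1, $219: all of it applies to the deductible. Cost to traveler: $219. OOP to date $219.
Bill 2, $1687: $267 finishes the deductible; $1420 goes to coinsurance; traveler's 40% is $568. Cost to traveler: $835. OOP to date $1054.
Bill 3, $9984: 40% coinsurance on $9984 = $3993.60. OOP would hit $5047.60 > $1575, so the cap limits the traveler to $1575 − $1054 = $521.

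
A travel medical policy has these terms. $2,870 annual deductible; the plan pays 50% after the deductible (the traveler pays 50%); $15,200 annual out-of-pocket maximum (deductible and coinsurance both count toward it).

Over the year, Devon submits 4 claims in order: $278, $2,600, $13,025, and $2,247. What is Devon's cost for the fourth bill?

$1,123.50

Bill 1, $278: all of it applies to the deductible. Traveler pays $278; OOP now $278.
Bill 2, $2,600: $2,592 finishes the deductible; $8 goes to coinsurance; traveler's 50% is $4. Cost to traveler: $2,596. OOP to date $2,874.
Bill 3, $13,025: deductible met; 50% of $13,025 = $6,512.50. Traveler owes $6,512.50 (running OOP $9,386.50).
Bill 4, $2,247: deductible met; 50% of $2,247 = $1,123.50. Traveler pays $1,123.50; OOP now $10,510.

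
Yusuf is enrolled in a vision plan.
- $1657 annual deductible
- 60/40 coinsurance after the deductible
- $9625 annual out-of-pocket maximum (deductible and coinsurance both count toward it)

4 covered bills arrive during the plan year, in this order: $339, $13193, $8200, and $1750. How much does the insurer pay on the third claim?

$4982

Bill 1, $339: entire amount goes to the deductible. Member pays $339; OOP now $339. Insurer: $339 − $339 = $0.
Bill 2, $13193: $1318 to deductible, leaving $11875; 40% of $11875 = $4750. Member pays $6068; OOP now $6407. Insurer: $13193 − $6068 = $7125.
Bill 3, $8200: deductible already satisfied, so member's share is 40% × $8200 = $3280. Adding that to $6407 gives $9687, past the $9625 cap; member pays only $9625 − $6407 = $3218. Plan pays $8200 − $3218 = $4982.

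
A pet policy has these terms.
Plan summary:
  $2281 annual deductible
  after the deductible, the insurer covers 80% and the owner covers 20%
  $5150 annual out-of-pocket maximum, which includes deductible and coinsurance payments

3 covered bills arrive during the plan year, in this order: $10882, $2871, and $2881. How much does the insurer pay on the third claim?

#1 ($10882): $2281 to deductible, leaving $8601; owner's 20% is $1720.20. Owner owes $4001.20 (running OOP $4001.20). Plan pays $10882 − $4001.20 = $6880.80.
#2 ($2871): 20% coinsurance on $2871 = $574.20. Owner pays $574.20; OOP now $4575.40. Insurer: $2871 − $574.20 = $2296.80.
#3 ($2881): deductible already satisfied, so owner's share is 20% × $2881 = $576.20. OOP would hit $5151.60 > $5150, so the cap limits the owner to $5150 − $4575.40 = $574.60. Plan pays $2881 − $574.60 = $2306.40.

$2306.40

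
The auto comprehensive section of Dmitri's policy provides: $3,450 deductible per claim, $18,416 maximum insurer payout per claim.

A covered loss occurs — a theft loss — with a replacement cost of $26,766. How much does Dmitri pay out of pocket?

Subtract the deductible: $26,766 − $3,450 = $23,316.
The $18,416 per-incident cap binds; insurer pays $18,416.
The policyholder bears the rest of the original loss: $26,766 − $18,416 = $8,350.

$8,350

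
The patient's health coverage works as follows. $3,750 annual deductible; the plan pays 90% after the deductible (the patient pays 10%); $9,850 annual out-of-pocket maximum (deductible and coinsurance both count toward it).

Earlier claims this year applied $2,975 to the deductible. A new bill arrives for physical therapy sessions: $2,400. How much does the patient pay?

$937.50

Deductible still to meet: $3,750 − $2,975 = $775.
The remaining $1,625 (= $2,400 − $775) moves to coinsurance.
10% of $1,625 = $162.50 falls to the patient.
That puts the patient's cost at $775 + $162.50 = $937.50 before any cap.
Total out-of-pocket so far would be $2,975 + $937.50 = $3,912.50, below the $9,850 cap — no reduction.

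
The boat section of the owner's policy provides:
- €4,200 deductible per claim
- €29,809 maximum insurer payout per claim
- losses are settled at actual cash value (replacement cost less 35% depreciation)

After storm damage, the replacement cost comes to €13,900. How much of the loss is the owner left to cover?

€9,065

Depreciate 35%: the covered value is €13,900 × 0.65 = €9,035.
Subtract the deductible: €9,035 − €4,200 = €4,835.
€4,835 ≤ €29,809, so the limit doesn't bind; insurer pays €4,835.
Out of pocket: €13,900 − €4,835 = €9,065.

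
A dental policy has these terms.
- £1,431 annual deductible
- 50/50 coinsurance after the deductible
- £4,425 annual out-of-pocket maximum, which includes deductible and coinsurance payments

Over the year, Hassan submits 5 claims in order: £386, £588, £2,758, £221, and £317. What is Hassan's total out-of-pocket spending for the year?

Claim 1 — £386: all of it applies to the deductible. Patient owes £386 (running OOP £386).
Claim 2 — £588: fully absorbed by the deductible. Cost to patient: £588. OOP to date £974.
Claim 3 — £2,758: deductible takes £457, £2,301 remains; coinsurance £2,301 × 50% = £1,150.50. Patient pays £1,607.50; OOP now £2,581.50.
Claim 4 — £221: deductible met; 50% of £221 = £110.50. Patient pays £110.50; OOP now £2,692.
Claim 5 — £317: 50% coinsurance on £317 = £158.50. Patient pays £158.50; OOP now £2,850.50.
Summing the patient's payments: £386 + £588 + £1,607.50 + £110.50 + £158.50 = £2,850.50.

£2,850.50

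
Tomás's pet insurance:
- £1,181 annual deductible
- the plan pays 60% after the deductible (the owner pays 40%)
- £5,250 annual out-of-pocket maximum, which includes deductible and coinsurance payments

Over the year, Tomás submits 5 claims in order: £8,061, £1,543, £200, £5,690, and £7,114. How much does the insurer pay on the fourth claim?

£5,070.20

#1 (£8,061): £1,181 finishes the deductible; £6,880 goes to coinsurance; owner's 40% is £2,752. Owner owes £3,933 (running OOP £3,933). Insurer: £8,061 − £3,933 = £4,128.
#2 (£1,543): 40% coinsurance on £1,543 = £617.20. Owner owes £617.20 (running OOP £4,550.20). Plan pays £1,543 − £617.20 = £925.80.
#3 (£200): 40% coinsurance on £200 = £80. Cost to owner: £80. OOP to date £4,630.20. Insurer: £200 − £80 = £120.
#4 (£5,690): deductible met; 40% of £5,690 = £2,276. Adding that to £4,630.20 gives £6,906.20, past the £5,250 cap; owner pays only £5,250 − £4,630.20 = £619.80. Insurer: £5,690 − £619.80 = £5,070.20.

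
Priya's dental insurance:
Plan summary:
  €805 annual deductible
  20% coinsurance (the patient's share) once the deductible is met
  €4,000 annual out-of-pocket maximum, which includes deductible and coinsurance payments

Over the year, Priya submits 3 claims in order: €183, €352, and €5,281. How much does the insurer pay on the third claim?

Bill 1, €183: all of it applies to the deductible. Patient owes €183 (running OOP €183). Insurer: €183 − €183 = €0.
Bill 2, €352: all of it applies to the deductible. Cost to patient: €352. OOP to date €535. Plan pays €352 − €352 = €0.
Bill 3, €5,281: €270 to deductible, leaving €5,011; coinsurance €5,011 × 20% = €1,002.20. Cost to patient: €1,272.20. OOP to date €1,807.20. Plan pays €5,281 − €1,272.20 = €4,008.80.

€4,008.80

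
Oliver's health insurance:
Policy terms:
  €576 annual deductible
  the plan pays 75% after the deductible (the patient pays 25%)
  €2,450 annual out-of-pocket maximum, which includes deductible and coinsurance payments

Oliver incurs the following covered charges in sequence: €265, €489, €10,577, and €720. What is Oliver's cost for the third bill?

€1,829.50

Claim 1 (€265): fully absorbed by the deductible. Cost to patient: €265. OOP to date €265.
Claim 2 (€489): €311 finishes the deductible; €178 goes to coinsurance; 25% of €178 = €44.50. Patient owes €355.50 (running OOP €620.50).
Claim 3 (€10,577): 25% coinsurance on €10,577 = €2,644.25. OOP would hit €3,264.75 > €2,450, so the cap limits the patient to €2,450 − €620.50 = €1,829.50.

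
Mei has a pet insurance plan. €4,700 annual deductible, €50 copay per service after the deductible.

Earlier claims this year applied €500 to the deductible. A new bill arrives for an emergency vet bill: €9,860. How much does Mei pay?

Deductible still to meet: €4,700 − €500 = €4,200.
After the €4,200 deductible portion, €9,860 − €4,200 = €5,660 is subject to the copay.
Copay on this service: €50.
So the owner owes €4,200 + €50 = €4,250.

€4,250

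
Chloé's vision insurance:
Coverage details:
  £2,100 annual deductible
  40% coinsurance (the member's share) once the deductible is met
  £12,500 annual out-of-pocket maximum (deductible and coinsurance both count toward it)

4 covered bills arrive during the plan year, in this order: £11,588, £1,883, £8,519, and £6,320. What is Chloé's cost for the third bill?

Claim 1 — £11,588: £2,100 finishes the deductible; £9,488 goes to coinsurance; coinsurance £9,488 × 40% = £3,795.20. Cost to member: £5,895.20. OOP to date £5,895.20.
Claim 2 — £1,883: deductible already satisfied, so member's share is 40% × £1,883 = £753.20. Cost to member: £753.20. OOP to date £6,648.40.
Claim 3 — £8,519: 40% coinsurance on £8,519 = £3,407.60. Member owes £3,407.60 (running OOP £10,056).

£3,407.60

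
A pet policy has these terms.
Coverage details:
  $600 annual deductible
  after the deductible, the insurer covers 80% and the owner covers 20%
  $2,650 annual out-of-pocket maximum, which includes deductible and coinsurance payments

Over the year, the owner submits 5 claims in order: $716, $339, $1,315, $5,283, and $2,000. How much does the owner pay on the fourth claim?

Claim 1 ($716): $600 finishes the deductible; $116 goes to coinsurance; 20% of $116 = $23.20. Owner owes $623.20 (running OOP $623.20).
Claim 2 ($339): deductible already satisfied, so owner's share is 20% × $339 = $67.80. Owner owes $67.80 (running OOP $691).
Claim 3 ($1,315): deductible already satisfied, so owner's share is 20% × $1,315 = $263. Owner owes $263 (running OOP $954).
Claim 4 ($5,283): deductible met; 20% of $5,283 = $1,056.60. Owner pays $1,056.60; OOP now $2,010.60.

$1,056.60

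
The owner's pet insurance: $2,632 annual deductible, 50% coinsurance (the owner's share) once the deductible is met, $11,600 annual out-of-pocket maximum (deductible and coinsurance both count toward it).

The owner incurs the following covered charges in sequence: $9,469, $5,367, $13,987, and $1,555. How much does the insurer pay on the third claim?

#1 ($9,469): $2,632 to deductible, leaving $6,837; owner's 50% is $3,418.50. Owner pays $6,050.50; OOP now $6,050.50. Plan pays $9,469 − $6,050.50 = $3,418.50.
#2 ($5,367): deductible met; 50% of $5,367 = $2,683.50. Owner pays $2,683.50; OOP now $8,734. Insurer: $5,367 − $2,683.50 = $2,683.50.
#3 ($13,987): deductible already satisfied, so owner's share is 50% × $13,987 = $6,993.50. Adding that to $8,734 gives $15,727.50, past the $11,600 cap; owner pays only $11,600 − $8,734 = $2,866. Plan pays $13,987 − $2,866 = $11,121.

$11,121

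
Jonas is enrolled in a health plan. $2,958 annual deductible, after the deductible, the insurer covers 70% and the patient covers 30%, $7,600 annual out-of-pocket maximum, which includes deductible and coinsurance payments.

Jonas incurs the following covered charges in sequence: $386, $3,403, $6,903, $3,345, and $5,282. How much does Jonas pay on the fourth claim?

$1,003.50

Claim 1 — $386: all of it applies to the deductible. Cost to patient: $386. OOP to date $386.
Claim 2 — $3,403: $2,572 to deductible, leaving $831; 30% of $831 = $249.30. Patient pays $2,821.30; OOP now $3,207.30.
Claim 3 — $6,903: deductible already satisfied, so patient's share is 30% × $6,903 = $2,070.90. Patient owes $2,070.90 (running OOP $5,278.20).
Claim 4 — $3,345: deductible already satisfied, so patient's share is 30% × $3,345 = $1,003.50. Patient pays $1,003.50; OOP now $6,281.70.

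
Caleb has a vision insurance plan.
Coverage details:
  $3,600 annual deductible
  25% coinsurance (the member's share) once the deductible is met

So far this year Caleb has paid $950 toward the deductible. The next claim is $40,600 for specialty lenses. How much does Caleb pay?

$12,137.50

Deductible still to meet: $3,600 − $950 = $2,650.
After the $2,650 deductible portion, $40,600 − $2,650 = $37,950 is subject to coinsurance.
Coinsurance: $37,950 × 25% = $9,487.50.
So the member owes $2,650 + $9,487.50 = $12,137.50.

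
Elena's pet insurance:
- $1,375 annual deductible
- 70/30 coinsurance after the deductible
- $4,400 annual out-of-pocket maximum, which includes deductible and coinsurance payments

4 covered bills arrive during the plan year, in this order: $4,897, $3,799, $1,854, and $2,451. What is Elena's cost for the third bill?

Claim 1 ($4,897): $1,375 finishes the deductible; $3,522 goes to coinsurance; 30% of $3,522 = $1,056.60. Owner pays $2,431.60; OOP now $2,431.60.
Claim 2 ($3,799): deductible met; 30% of $3,799 = $1,139.70. Owner pays $1,139.70; OOP now $3,571.30.
Claim 3 ($1,854): deductible met; 30% of $1,854 = $556.20. Owner owes $556.20 (running OOP $4,127.50).

$556.20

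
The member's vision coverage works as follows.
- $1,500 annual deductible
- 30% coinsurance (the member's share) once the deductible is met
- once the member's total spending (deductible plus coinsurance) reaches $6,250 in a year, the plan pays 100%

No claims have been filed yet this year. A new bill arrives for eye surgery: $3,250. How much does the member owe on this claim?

Nothing has been paid toward the $1,500 deductible, so the first $1,500 of this charge is applied there.
The remaining $1,750 (= $3,250 − $1,500) moves to coinsurance.
Member's 30% share of $1,750 is $525.
That puts the member's cost at $1,500 + $525 = $2,025 before any cap.
Total out-of-pocket so far would be $0 + $2,025 = $2,025, below the $6,250 cap — no reduction.

$2,025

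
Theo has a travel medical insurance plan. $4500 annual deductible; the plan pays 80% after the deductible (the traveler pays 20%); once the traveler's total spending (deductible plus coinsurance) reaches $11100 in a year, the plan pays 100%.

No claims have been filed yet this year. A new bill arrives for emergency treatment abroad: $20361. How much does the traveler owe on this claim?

$7672.20

Nothing has been paid toward the $4500 deductible, so the first $4500 of this charge is applied there.
The remaining $15861 (= $20361 − $4500) moves to coinsurance.
Traveler's 20% share of $15861 is $3172.20.
That puts the traveler's cost at $4500 + $3172.20 = $7672.20 before any cap.
Total out-of-pocket so far would be $0 + $7672.20 = $7672.20, below the $11100 cap — no reduction.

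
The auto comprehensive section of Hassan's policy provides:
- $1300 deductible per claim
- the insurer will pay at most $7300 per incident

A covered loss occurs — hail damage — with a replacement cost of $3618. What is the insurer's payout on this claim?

Subtract the deductible: $3618 − $1300 = $2318.
$2318 is within the $7300 limit, so the insurer pays $2318.

$2318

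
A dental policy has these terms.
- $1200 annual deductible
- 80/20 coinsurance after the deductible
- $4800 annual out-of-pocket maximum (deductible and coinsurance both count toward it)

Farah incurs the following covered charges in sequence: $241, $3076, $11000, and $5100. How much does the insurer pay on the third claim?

Claim 1 — $241: entire amount goes to the deductible. Patient pays $241; OOP now $241. Insurer: $241 − $241 = $0.
Claim 2 — $3076: deductible takes $959, $2117 remains; 20% of $2117 = $423.40. Patient pays $1382.40; OOP now $1623.40. Plan pays $3076 − $1382.40 = $1693.60.
Claim 3 — $11000: deductible already satisfied, so patient's share is 20% × $11000 = $2200. Patient pays $2200; OOP now $3823.40. Plan pays $11000 − $2200 = $8800.

$8800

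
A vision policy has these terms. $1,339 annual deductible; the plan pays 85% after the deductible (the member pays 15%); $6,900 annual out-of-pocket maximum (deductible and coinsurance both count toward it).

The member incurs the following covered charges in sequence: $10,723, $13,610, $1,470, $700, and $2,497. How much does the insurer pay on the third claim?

$1,249.50

#1 ($10,723): deductible takes $1,339, $9,384 remains; member's 15% is $1,407.60. Member owes $2,746.60 (running OOP $2,746.60). Plan pays $10,723 − $2,746.60 = $7,976.40.
#2 ($13,610): deductible met; 15% of $13,610 = $2,041.50. Member pays $2,041.50; OOP now $4,788.10. Insurer: $13,610 − $2,041.50 = $11,568.50.
#3 ($1,470): deductible met; 15% of $1,470 = $220.50. Cost to member: $220.50. OOP to date $5,008.60. Plan pays $1,470 − $220.50 = $1,249.50.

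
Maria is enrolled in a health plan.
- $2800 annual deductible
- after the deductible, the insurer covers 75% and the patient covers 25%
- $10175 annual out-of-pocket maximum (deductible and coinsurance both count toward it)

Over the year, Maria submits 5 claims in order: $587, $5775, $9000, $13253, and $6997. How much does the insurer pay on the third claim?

#1 ($587): entire amount goes to the deductible. Patient pays $587; OOP now $587. Insurer: $587 − $587 = $0.
#2 ($5775): $2213 finishes the deductible; $3562 goes to coinsurance; coinsurance $3562 × 25% = $890.50. Cost to patient: $3103.50. OOP to date $3690.50. Insurer: $5775 − $3103.50 = $2671.50.
#3 ($9000): 25% coinsurance on $9000 = $2250. Patient pays $2250; OOP now $5940.50. Plan pays $9000 − $2250 = $6750.

$6750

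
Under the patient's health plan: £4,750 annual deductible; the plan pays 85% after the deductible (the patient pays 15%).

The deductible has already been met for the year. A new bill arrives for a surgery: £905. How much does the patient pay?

The deductible is already satisfied, so the full bill goes to coinsurance.
Coinsurance: £905 × 15% = £135.75.

£135.75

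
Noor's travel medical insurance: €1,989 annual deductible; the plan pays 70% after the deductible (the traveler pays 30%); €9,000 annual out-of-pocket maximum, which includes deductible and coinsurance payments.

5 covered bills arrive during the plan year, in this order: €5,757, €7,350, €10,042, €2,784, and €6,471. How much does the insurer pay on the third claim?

#1 (€5,757): €1,989 to deductible, leaving €3,768; traveler's 30% is €1,130.40. Cost to traveler: €3,119.40. OOP to date €3,119.40. Plan pays €5,757 − €3,119.40 = €2,637.60.
#2 (€7,350): deductible already satisfied, so traveler's share is 30% × €7,350 = €2,205. Traveler owes €2,205 (running OOP €5,324.40). Plan pays €7,350 − €2,205 = €5,145.
#3 (€10,042): 30% coinsurance on €10,042 = €3,012.60. Traveler pays €3,012.60; OOP now €8,337. Insurer: €10,042 − €3,012.60 = €7,029.40.

€7,029.40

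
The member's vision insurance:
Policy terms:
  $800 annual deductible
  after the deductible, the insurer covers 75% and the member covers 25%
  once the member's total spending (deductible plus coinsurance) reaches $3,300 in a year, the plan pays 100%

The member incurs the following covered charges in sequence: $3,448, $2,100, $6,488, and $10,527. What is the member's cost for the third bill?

$1,313

Claim 1 ($3,448): $800 finishes the deductible; $2,648 goes to coinsurance; member's 25% is $662. Cost to member: $1,462. OOP to date $1,462.
Claim 2 ($2,100): 25% coinsurance on $2,100 = $525. Member owes $525 (running OOP $1,987).
Claim 3 ($6,488): deductible already satisfied, so member's share is 25% × $6,488 = $1,622. OOP would hit $3,609 > $3,300, so the cap limits the member to $3,300 − $1,987 = $1,313.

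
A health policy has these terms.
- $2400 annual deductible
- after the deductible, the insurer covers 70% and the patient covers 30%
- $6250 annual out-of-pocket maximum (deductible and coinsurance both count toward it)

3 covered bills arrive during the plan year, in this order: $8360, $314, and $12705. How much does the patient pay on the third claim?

$1967.80

#1 ($8360): deductible takes $2400, $5960 remains; patient's 30% is $1788. Patient owes $4188 (running OOP $4188).
#2 ($314): deductible met; 30% of $314 = $94.20. Patient pays $94.20; OOP now $4282.20.
#3 ($12705): 30% coinsurance on $12705 = $3811.50. Adding that to $4282.20 gives $8093.70, past the $6250 cap; patient pays only $6250 − $4282.20 = $1967.80.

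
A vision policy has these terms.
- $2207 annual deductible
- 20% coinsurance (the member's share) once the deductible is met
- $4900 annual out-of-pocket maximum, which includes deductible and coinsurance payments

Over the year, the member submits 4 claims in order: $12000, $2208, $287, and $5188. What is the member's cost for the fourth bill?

Bill 1, $12000: $2207 finishes the deductible; $9793 goes to coinsurance; member's 20% is $1958.60. Cost to member: $4165.60. OOP to date $4165.60.
Bill 2, $2208: 20% coinsurance on $2208 = $441.60. Cost to member: $441.60. OOP to date $4607.20.
Bill 3, $287: deductible already satisfied, so member's share is 20% × $287 = $57.40. Member pays $57.40; OOP now $4664.60.
Bill 4, $5188: deductible already satisfied, so member's share is 20% × $5188 = $1037.60. OOP would hit $5702.20 > $4900, so the cap limits the member to $4900 − $4664.60 = $235.40.

$235.40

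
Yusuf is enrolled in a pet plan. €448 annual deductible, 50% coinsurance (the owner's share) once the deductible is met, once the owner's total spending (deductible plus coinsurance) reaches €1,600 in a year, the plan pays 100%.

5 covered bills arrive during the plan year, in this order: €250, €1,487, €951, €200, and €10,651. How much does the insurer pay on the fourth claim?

Claim 1 — €250: entire amount goes to the deductible. Owner pays €250; OOP now €250. Plan pays €250 − €250 = €0.
Claim 2 — €1,487: deductible takes €198, €1,289 remains; 50% of €1,289 = €644.50. Cost to owner: €842.50. OOP to date €1,092.50. Plan pays €1,487 − €842.50 = €644.50.
Claim 3 — €951: deductible already satisfied, so owner's share is 50% × €951 = €475.50. Owner pays €475.50; OOP now €1,568. Plan pays €951 − €475.50 = €475.50.
Claim 4 — €200: deductible met; 50% of €200 = €100. Adding that to €1,568 gives €1,668, past the €1,600 cap; owner pays only €1,600 − €1,568 = €32. Insurer: €200 − €32 = €168.

€168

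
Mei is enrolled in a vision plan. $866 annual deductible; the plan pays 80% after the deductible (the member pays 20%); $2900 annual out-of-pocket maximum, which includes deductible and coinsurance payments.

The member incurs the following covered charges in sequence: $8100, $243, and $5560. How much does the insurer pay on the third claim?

Claim 1 ($8100): $866 to deductible, leaving $7234; coinsurance $7234 × 20% = $1446.80. Member pays $2312.80; OOP now $2312.80. Plan pays $8100 − $2312.80 = $5787.20.
Claim 2 ($243): 20% coinsurance on $243 = $48.60. Member pays $48.60; OOP now $2361.40. Plan pays $243 − $48.60 = $194.40.
Claim 3 ($5560): 20% coinsurance on $5560 = $1112. That would push OOP to $3473.40, over the $2900 cap, so member pays $2900 − $2361.40 = $538.60. Plan pays $5560 − $538.60 = $5021.40.

$5021.40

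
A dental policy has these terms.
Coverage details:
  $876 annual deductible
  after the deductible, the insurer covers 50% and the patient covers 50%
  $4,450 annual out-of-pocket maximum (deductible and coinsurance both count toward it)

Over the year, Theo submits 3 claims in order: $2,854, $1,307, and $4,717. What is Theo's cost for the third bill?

$1,931.50

#1 ($2,854): deductible takes $876, $1,978 remains; 50% of $1,978 = $989. Cost to patient: $1,865. OOP to date $1,865.
#2 ($1,307): deductible already satisfied, so patient's share is 50% × $1,307 = $653.50. Patient owes $653.50 (running OOP $2,518.50).
#3 ($4,717): 50% coinsurance on $4,717 = $2,358.50. That would push OOP to $4,877, over the $4,450 cap, so patient pays $4,450 − $2,518.50 = $1,931.50.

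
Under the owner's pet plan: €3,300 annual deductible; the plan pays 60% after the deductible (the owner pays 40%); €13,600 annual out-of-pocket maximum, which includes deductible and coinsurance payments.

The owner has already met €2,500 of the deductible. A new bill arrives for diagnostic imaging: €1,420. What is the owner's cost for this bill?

€1,048

Remaining deductible: €3,300 − €2,500 = €800.
After the €800 deductible portion, €1,420 − €800 = €620 is subject to coinsurance.
Coinsurance: €620 × 40% = €248.
Owner responsibility before any cap: €800 + €248 = €1,048.
Cumulative spending €2,500 + €1,048 = €3,548 stays under the €13,600 maximum.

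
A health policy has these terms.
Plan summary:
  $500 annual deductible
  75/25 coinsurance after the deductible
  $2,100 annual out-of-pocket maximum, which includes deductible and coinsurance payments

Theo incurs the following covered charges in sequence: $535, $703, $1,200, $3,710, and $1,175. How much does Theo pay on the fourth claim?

$927.50

Claim 1 ($535): $500 to deductible, leaving $35; patient's 25% is $8.75. Cost to patient: $508.75. OOP to date $508.75.
Claim 2 ($703): deductible already satisfied, so patient's share is 25% × $703 = $175.75. Patient pays $175.75; OOP now $684.50.
Claim 3 ($1,200): 25% coinsurance on $1,200 = $300. Cost to patient: $300. OOP to date $984.50.
Claim 4 ($3,710): 25% coinsurance on $3,710 = $927.50. Cost to patient: $927.50. OOP to date $1,912.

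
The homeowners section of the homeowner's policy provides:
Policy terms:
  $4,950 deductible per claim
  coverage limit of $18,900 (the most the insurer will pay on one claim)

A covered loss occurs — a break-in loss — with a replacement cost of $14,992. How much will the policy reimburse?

$10,042

Less the $4,950 deductible: $14,992 − $4,950 = $10,042.
That's under the $18,900 cap, so the insurer reimburses the full $10,042.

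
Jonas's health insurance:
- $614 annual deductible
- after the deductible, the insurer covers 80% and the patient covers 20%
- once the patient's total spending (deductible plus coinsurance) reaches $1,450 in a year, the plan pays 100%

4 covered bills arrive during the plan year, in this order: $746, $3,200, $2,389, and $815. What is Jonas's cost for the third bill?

$169.60

Bill 1, $746: deductible takes $614, $132 remains; 20% of $132 = $26.40. Patient owes $640.40 (running OOP $640.40).
Bill 2, $3,200: deductible met; 20% of $3,200 = $640. Patient owes $640 (running OOP $1,280.40).
Bill 3, $2,389: deductible already satisfied, so patient's share is 20% × $2,389 = $477.80. That would push OOP to $1,758.20, over the $1,450 cap, so patient pays $1,450 − $1,280.40 = $169.60.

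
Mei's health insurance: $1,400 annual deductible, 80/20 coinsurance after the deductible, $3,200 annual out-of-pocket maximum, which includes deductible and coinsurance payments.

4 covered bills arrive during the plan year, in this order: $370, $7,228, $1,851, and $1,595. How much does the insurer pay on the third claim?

Bill 1, $370: fully absorbed by the deductible. Patient owes $370 (running OOP $370). Plan pays $370 − $370 = $0.
Bill 2, $7,228: deductible takes $1,030, $6,198 remains; patient's 20% is $1,239.60. Patient pays $2,269.60; OOP now $2,639.60. Insurer: $7,228 − $2,269.60 = $4,958.40.
Bill 3, $1,851: 20% coinsurance on $1,851 = $370.20. Patient pays $370.20; OOP now $3,009.80. Plan pays $1,851 − $370.20 = $1,480.80.

$1,480.80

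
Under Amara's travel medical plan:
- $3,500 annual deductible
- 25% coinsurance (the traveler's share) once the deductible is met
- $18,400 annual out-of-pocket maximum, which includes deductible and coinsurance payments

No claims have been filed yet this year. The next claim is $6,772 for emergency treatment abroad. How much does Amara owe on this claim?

Nothing has been paid toward the $3,500 deductible, so the first $3,500 of this charge is applied there.
After the $3,500 deductible portion, $6,772 − $3,500 = $3,272 is subject to coinsurance.
Coinsurance: $3,272 × 25% = $818.
That puts the traveler's cost at $3,500 + $818 = $4,318 before any cap.
Year-to-date out-of-pocket becomes $0 + $4,318 = $4,318, still under the $18,400 maximum, so no cap applies.

$4,318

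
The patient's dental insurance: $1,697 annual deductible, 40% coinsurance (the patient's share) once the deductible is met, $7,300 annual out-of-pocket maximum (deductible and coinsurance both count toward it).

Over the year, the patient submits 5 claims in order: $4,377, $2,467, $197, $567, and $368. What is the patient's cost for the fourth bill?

$226.80

Claim 1 ($4,377): deductible takes $1,697, $2,680 remains; coinsurance $2,680 × 40% = $1,072. Cost to patient: $2,769. OOP to date $2,769.
Claim 2 ($2,467): deductible met; 40% of $2,467 = $986.80. Cost to patient: $986.80. OOP to date $3,755.80.
Claim 3 ($197): deductible already satisfied, so patient's share is 40% × $197 = $78.80. Cost to patient: $78.80. OOP to date $3,834.60.
Claim 4 ($567): deductible met; 40% of $567 = $226.80. Patient owes $226.80 (running OOP $4,061.40).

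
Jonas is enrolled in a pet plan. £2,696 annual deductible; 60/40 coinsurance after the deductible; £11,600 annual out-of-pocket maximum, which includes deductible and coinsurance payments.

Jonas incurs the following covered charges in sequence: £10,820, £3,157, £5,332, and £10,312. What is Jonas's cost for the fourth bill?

#1 (£10,820): £2,696 to deductible, leaving £8,124; 40% of £8,124 = £3,249.60. Cost to owner: £5,945.60. OOP to date £5,945.60.
#2 (£3,157): deductible met; 40% of £3,157 = £1,262.80. Owner owes £1,262.80 (running OOP £7,208.40).
#3 (£5,332): deductible met; 40% of £5,332 = £2,132.80. Owner pays £2,132.80; OOP now £9,341.20.
#4 (£10,312): deductible met; 40% of £10,312 = £4,124.80. OOP would hit £13,466 > £11,600, so the cap limits the owner to £11,600 − £9,341.20 = £2,258.80.

£2,258.80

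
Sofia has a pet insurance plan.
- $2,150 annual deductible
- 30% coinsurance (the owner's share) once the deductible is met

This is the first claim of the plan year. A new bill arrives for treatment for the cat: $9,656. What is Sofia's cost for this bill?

Deductible not yet touched, so the first $2,150 of the bill goes to the deductible.
That leaves $9,656 − $2,150 = $7,506 for coinsurance.
Owner's 30% share of $7,506 is $2,251.80.
Owner responsibility: $2,150 + $2,251.80 = $4,401.80.

$4,401.80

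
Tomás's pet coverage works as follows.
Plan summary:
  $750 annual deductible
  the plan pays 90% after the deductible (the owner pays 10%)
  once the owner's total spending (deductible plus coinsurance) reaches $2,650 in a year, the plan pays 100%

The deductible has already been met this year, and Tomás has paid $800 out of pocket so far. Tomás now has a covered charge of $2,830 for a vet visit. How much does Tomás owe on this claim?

$283

The deductible is already satisfied, so the full bill goes to coinsurance.
Coinsurance: $2,830 × 10% = $283.
Total out-of-pocket so far would be $800 + $283 = $1,083, below the $2,650 cap — no reduction.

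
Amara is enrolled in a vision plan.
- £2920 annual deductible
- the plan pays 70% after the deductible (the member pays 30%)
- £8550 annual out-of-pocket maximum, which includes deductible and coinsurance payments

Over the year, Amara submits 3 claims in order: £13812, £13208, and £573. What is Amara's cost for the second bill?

Claim 1 (£13812): £2920 to deductible, leaving £10892; member's 30% is £3267.60. Member pays £6187.60; OOP now £6187.60.
Claim 2 (£13208): deductible already satisfied, so member's share is 30% × £13208 = £3962.40. OOP would hit £10150 > £8550, so the cap limits the member to £8550 − £6187.60 = £2362.40.

£2362.40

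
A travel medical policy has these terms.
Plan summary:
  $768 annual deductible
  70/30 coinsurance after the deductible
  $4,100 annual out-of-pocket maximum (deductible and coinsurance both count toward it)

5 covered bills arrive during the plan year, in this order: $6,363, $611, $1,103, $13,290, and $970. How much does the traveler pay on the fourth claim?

$1,139.30

Claim 1 ($6,363): $768 to deductible, leaving $5,595; traveler's 30% is $1,678.50. Traveler owes $2,446.50 (running OOP $2,446.50).
Claim 2 ($611): 30% coinsurance on $611 = $183.30. Traveler pays $183.30; OOP now $2,629.80.
Claim 3 ($1,103): deductible already satisfied, so traveler's share is 30% × $1,103 = $330.90. Traveler pays $330.90; OOP now $2,960.70.
Claim 4 ($13,290): 30% coinsurance on $13,290 = $3,987. That would push OOP to $6,947.70, over the $4,100 cap, so traveler pays $4,100 − $2,960.70 = $1,139.30.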